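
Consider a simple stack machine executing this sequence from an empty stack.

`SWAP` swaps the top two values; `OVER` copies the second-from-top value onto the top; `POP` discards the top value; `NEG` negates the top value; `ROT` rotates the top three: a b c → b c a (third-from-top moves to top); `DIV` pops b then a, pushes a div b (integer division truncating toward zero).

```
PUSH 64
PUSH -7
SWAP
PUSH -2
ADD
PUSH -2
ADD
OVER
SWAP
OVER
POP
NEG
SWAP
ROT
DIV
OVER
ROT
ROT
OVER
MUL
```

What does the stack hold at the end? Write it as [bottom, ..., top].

[-60, -60, -60]

PUSH 64  64
PUSH -7  64 -7
SWAP     -7 64
PUSH -2  -7 64 -2
ADD      -7 62
PUSH -2  -7 62 -2
ADD      -7 60
OVER     -7 60 -7
SWAP     -7 -7 60
OVER     -7 -7 60 -7
POP      -7 -7 60
NEG      -7 -7 -60
SWAP     -7 -60 -7
ROT      -60 -7 -7
DIV      -60 1
OVER     -60 1 -60
ROT      1 -60 -60
ROT      -60 -60 1
OVER     -60 -60 1 -60
MUL      -60 -60 -60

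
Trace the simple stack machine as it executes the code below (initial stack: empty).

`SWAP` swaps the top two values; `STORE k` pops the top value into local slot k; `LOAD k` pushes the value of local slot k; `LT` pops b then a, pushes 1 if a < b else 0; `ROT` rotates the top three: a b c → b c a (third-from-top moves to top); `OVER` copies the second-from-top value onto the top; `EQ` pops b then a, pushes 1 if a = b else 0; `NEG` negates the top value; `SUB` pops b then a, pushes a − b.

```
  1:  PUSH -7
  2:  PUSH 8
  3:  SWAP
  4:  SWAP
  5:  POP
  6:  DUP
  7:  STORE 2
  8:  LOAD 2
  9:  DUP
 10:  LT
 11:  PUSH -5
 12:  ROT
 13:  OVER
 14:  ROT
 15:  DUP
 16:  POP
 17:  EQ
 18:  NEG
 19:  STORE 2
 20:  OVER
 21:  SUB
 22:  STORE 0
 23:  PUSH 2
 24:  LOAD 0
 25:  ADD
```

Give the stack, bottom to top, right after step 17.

[0, -7, 1]

PUSH -7  [-7]
PUSH 8   [-7, 8]
SWAP     [8, -7]
SWAP     [-7, 8]
POP      [-7]
DUP      [-7, -7]
STORE 2  [-7]
LOAD 2   [-7, -7]
DUP      [-7, -7, -7]
LT       [-7, 0]
PUSH -5  [-7, 0, -5]
ROT      [0, -5, -7]
OVER     [0, -5, -7, -5]
ROT      [0, -7, -5, -5]
DUP      [0, -7, -5, -5, -5]
POP      [0, -7, -5, -5]
EQ       [0, -7, 1]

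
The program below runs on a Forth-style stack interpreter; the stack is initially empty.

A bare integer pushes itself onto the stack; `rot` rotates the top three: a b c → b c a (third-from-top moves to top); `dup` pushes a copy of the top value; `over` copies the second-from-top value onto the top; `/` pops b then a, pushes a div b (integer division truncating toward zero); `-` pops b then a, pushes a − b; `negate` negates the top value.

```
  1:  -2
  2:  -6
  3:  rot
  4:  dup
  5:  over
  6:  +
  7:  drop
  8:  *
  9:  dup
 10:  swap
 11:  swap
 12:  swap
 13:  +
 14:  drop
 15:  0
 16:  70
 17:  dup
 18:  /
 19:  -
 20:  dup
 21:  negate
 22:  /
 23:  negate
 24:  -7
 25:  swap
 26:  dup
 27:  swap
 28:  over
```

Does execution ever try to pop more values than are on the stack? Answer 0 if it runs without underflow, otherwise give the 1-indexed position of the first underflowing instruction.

3

-2 -> -2
-6 -> -2 -6
rot  — needs 3 operands, stack has 2 → underflow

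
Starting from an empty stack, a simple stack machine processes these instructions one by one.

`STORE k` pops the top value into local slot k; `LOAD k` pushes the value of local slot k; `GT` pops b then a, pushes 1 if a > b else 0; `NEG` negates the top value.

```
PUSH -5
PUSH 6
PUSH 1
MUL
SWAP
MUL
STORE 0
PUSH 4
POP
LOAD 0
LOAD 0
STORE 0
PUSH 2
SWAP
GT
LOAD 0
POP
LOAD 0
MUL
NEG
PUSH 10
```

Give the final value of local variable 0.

-30

PUSH -5 → -5
PUSH 6  → -5 6
PUSH 1  → -5 6 1
MUL     → -5 6
SWAP    → 6 -5
MUL     → -30
STORE 0 → (empty)
PUSH 4  → 4
POP     → (empty)
LOAD 0  → -30
LOAD 0  → -30 -30
STORE 0 → -30
PUSH 2  → -30 2
SWAP    → 2 -30
GT      → 1
LOAD 0  → 1 -30
POP     → 1
LOAD 0  → 1 -30
MUL     → -30
NEG     → 30
PUSH 10 → 30 10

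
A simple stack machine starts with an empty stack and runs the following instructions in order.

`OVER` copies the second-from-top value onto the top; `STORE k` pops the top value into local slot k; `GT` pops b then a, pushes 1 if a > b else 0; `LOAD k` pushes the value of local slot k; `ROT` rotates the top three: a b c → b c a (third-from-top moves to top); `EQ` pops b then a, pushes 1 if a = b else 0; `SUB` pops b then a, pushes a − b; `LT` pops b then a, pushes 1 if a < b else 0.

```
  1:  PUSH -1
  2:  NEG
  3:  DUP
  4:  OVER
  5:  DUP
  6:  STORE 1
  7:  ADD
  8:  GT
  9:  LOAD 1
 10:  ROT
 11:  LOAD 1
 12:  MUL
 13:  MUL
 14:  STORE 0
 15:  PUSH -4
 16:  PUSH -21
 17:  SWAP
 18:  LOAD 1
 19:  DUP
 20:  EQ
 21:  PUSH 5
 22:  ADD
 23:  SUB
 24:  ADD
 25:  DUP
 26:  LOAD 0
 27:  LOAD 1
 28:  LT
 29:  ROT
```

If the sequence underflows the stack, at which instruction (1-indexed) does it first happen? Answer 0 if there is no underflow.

PUSH -1 → [-1]
NEG     → [1]
DUP     → [1, 1]
OVER    → [1, 1, 1]
DUP     → [1, 1, 1, 1]
STORE 1 → [1, 1, 1]
ADD     → [1, 2]
GT      → [0]
LOAD 1  → [0, 1]
ROT  — needs 3 operands, stack has 2 → underflow

10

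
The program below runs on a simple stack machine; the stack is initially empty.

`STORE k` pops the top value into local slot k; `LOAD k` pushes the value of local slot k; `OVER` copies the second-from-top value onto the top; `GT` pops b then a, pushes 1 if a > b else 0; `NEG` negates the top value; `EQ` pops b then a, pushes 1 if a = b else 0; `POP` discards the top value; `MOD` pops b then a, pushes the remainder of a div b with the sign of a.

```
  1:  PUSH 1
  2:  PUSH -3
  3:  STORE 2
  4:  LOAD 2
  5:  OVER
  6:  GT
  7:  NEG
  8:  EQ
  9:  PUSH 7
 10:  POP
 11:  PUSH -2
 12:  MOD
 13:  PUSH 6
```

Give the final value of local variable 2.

-3

PUSH 1  : 1
PUSH -3 : 1 -3
STORE 2 : 1
LOAD 2  : 1 -3
OVER    : 1 -3 1
GT      : 1 0
NEG     : 1 0
EQ      : 0
PUSH 7  : 0 7
POP     : 0
PUSH -2 : 0 -2
MOD     : 0
PUSH 6  : 0 6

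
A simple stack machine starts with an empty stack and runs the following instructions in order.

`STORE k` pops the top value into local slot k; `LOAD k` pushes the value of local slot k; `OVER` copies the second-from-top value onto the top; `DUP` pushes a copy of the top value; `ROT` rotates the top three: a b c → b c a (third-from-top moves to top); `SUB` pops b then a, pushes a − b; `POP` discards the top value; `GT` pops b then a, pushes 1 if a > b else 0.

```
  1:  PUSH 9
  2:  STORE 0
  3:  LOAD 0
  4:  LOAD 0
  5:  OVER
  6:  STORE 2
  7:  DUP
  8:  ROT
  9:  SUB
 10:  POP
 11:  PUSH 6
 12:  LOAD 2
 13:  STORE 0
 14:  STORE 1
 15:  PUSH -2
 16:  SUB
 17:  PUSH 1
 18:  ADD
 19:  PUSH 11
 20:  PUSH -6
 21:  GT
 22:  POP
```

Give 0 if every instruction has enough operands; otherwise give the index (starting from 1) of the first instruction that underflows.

PUSH 9   [9]
STORE 0  []
LOAD 0   [9]
LOAD 0   [9, 9]
OVER     [9, 9, 9]
STORE 2  [9, 9]
DUP      [9, 9, 9]
ROT      [9, 9, 9]
SUB      [9, 0]
POP      [9]
PUSH 6   [9, 6]
LOAD 2   [9, 6, 9]
STORE 0  [9, 6]
STORE 1  [9]
PUSH -2  [9, -2]
SUB      [11]
PUSH 1   [11, 1]
ADD      [12]
PUSH 11  [12, 11]
PUSH -6  [12, 11, -6]
GT       [12, 1]
POP      [12]

0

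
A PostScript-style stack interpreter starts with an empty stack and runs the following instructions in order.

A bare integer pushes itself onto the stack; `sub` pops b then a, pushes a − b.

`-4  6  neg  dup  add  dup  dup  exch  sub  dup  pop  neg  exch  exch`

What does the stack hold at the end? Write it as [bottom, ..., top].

[-4, -12, 0]

-4    -4
6     -4 6
neg   -4 -6
dup   -4 -6 -6
add   -4 -12
dup   -4 -12 -12
dup   -4 -12 -12 -12
exch  -4 -12 -12 -12
sub   -4 -12 0
dup   -4 -12 0 0
pop   -4 -12 0
neg   -4 -12 0
exch  -4 0 -12
exch  -4 -12 0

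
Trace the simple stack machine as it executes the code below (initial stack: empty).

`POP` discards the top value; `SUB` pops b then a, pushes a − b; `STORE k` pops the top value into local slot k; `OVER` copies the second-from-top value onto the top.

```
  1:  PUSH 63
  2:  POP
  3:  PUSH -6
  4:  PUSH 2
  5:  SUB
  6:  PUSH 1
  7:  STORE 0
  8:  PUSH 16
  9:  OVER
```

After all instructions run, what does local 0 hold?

PUSH 63 -> [63]
POP     -> []
PUSH -6 -> [-6]
PUSH 2  -> [-6, 2]
SUB     -> [-8]
PUSH 1  -> [-8, 1]
STORE 0 -> [-8]
PUSH 16 -> [-8, 16]
OVER    -> [-8, 16, -8]

1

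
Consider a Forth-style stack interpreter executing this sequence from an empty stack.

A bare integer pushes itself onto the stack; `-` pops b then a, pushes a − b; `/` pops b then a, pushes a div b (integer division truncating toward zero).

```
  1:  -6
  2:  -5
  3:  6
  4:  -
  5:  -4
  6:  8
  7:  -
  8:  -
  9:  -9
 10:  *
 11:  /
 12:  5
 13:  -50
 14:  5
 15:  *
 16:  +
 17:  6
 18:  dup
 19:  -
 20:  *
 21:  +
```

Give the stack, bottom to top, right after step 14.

[0, 5, -50, 5]

-6   [-6]
-5   [-6, -5]
6    [-6, -5, 6]
-    [-6, -11]
-4   [-6, -11, -4]
8    [-6, -11, -4, 8]
-    [-6, -11, -12]
-    [-6, 1]
-9   [-6, 1, -9]
*    [-6, -9]
/    [0]
5    [0, 5]
-50  [0, 5, -50]
5    [0, 5, -50, 5]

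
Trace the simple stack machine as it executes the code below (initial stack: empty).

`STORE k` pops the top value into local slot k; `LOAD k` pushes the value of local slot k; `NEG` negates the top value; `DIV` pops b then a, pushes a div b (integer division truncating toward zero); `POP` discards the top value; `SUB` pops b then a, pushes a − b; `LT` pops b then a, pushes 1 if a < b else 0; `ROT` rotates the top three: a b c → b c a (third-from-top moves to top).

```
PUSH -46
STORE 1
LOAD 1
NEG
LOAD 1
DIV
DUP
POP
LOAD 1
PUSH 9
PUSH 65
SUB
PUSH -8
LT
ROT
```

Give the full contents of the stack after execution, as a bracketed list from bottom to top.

PUSH -46 -> -46
STORE 1  -> (empty)
LOAD 1   -> -46
NEG      -> 46
LOAD 1   -> 46 -46
DIV      -> -1
DUP      -> -1 -1
POP      -> -1
LOAD 1   -> -1 -46
PUSH 9   -> -1 -46 9
PUSH 65  -> -1 -46 9 65
SUB      -> -1 -46 -56
PUSH -8  -> -1 -46 -56 -8
LT       -> -1 -46 1
ROT      -> -46 1 -1

[-46, 1, -1]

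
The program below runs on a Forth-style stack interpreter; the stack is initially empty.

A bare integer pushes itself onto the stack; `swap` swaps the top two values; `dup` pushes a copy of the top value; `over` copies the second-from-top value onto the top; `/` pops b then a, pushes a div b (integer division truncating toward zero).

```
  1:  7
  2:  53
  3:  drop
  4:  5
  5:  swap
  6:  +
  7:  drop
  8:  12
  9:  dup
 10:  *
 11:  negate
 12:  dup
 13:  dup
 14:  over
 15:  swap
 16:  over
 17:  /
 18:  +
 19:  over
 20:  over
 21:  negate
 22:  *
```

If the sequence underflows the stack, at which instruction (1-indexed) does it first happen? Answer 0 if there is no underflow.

7      -> [7]
53     -> [7, 53]
drop   -> [7]
5      -> [7, 5]
swap   -> [5, 7]
+      -> [12]
drop   -> []
12     -> [12]
dup    -> [12, 12]
*      -> [144]
negate -> [-144]
dup    -> [-144, -144]
dup    -> [-144, -144, -144]
over   -> [-144, -144, -144, -144]
swap   -> [-144, -144, -144, -144]
over   -> [-144, -144, -144, -144, -144]
/      -> [-144, -144, -144, 1]
+      -> [-144, -144, -143]
over   -> [-144, -144, -143, -144]
over   -> [-144, -144, -143, -144, -143]
negate -> [-144, -144, -143, -144, 143]
*      -> [-144, -144, -143, -20592]

0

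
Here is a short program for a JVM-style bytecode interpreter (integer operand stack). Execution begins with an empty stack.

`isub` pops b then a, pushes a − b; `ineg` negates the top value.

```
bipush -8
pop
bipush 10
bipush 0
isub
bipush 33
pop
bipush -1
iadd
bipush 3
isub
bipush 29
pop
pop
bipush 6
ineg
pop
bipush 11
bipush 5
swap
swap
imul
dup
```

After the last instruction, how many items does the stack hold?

2

bipush -8 -> [-8]
pop       -> []
bipush 10 -> [10]
bipush 0  -> [10, 0]
isub      -> [10]
bipush 33 -> [10, 33]
pop       -> [10]
bipush -1 -> [10, -1]
iadd      -> [9]
bipush 3  -> [9, 3]
isub      -> [6]
bipush 29 -> [6, 29]
pop       -> [6]
pop       -> []
bipush 6  -> [6]
ineg      -> [-6]
pop       -> []
bipush 11 -> [11]
bipush 5  -> [11, 5]
swap      -> [5, 11]
swap      -> [11, 5]
imul      -> [55]
dup       -> [55, 55]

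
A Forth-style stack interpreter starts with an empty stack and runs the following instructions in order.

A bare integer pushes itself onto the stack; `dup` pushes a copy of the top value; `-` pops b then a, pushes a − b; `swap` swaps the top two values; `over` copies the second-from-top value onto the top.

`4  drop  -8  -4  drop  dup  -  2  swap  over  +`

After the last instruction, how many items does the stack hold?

2

4    -> [4]
drop -> []
-8   -> [-8]
-4   -> [-8, -4]
drop -> [-8]
dup  -> [-8, -8]
-    -> [0]
2    -> [0, 2]
swap -> [2, 0]
over -> [2, 0, 2]
+    -> [2, 2]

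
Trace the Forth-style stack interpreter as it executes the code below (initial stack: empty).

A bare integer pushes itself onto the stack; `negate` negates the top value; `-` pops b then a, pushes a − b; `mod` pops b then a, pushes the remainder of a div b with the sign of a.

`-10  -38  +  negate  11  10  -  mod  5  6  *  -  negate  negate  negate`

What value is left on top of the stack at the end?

30

-10    : -10
-38    : -10 -38
+      : -48
negate : 48
11     : 48 11
10     : 48 11 10
-      : 48 1
mod    : 0
5      : 0 5
6      : 0 5 6
*      : 0 30
-      : -30
negate : 30
negate : -30
negate : 30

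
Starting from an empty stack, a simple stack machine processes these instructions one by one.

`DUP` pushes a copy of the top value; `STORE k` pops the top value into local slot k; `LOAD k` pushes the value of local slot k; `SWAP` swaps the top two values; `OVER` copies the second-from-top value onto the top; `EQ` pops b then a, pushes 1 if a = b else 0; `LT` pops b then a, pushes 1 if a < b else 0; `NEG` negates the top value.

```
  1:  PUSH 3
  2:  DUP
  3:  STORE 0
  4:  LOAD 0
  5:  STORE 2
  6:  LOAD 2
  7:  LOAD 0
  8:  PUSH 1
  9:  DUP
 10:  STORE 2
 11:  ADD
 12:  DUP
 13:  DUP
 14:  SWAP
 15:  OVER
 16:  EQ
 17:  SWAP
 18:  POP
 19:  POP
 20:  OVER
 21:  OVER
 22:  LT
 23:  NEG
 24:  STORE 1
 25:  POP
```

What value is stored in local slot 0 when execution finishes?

3

PUSH 3  → [3]
DUP     → [3, 3]
STORE 0 → [3]
LOAD 0  → [3, 3]
STORE 2 → [3]
LOAD 2  → [3, 3]
LOAD 0  → [3, 3, 3]
PUSH 1  → [3, 3, 3, 1]
DUP     → [3, 3, 3, 1, 1]
STORE 2 → [3, 3, 3, 1]
ADD     → [3, 3, 4]
DUP     → [3, 3, 4, 4]
DUP     → [3, 3, 4, 4, 4]
SWAP    → [3, 3, 4, 4, 4]
OVER    → [3, 3, 4, 4, 4, 4]
EQ      → [3, 3, 4, 4, 1]
SWAP    → [3, 3, 4, 1, 4]
POP     → [3, 3, 4, 1]
POP     → [3, 3, 4]
OVER    → [3, 3, 4, 3]
OVER    → [3, 3, 4, 3, 4]
LT      → [3, 3, 4, 1]
NEG     → [3, 3, 4, -1]
STORE 1 → [3, 3, 4]
POP     → [3, 3]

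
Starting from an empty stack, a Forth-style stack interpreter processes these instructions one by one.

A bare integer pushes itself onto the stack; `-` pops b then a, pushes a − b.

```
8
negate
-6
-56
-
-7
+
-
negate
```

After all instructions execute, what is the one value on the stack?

8       [8]
negate  [-8]
-6      [-8, -6]
-56     [-8, -6, -56]
-       [-8, 50]
-7      [-8, 50, -7]
+       [-8, 43]
-       [-51]
negate  [51]

51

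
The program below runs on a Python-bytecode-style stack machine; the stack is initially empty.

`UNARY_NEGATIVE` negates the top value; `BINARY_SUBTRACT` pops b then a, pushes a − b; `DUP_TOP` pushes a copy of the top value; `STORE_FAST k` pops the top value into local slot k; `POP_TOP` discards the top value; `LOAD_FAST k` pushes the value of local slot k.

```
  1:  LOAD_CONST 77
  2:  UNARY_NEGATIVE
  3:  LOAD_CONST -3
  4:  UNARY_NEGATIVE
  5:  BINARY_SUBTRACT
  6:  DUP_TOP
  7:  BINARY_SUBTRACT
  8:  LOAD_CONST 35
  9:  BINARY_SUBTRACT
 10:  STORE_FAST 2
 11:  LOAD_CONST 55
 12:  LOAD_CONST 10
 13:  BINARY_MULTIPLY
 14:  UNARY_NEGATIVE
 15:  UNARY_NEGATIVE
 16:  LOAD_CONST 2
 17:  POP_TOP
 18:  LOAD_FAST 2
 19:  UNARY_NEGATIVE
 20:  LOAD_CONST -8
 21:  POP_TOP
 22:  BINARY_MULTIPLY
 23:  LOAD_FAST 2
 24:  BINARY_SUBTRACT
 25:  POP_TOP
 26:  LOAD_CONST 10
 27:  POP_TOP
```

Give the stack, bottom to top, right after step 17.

[550]

LOAD_CONST 77   → 77
UNARY_NEGATIVE  → -77
LOAD_CONST -3   → -77 -3
UNARY_NEGATIVE  → -77 3
BINARY_SUBTRACT → -80
DUP_TOP         → -80 -80
BINARY_SUBTRACT → 0
LOAD_CONST 35   → 0 35
BINARY_SUBTRACT → -35
STORE_FAST 2    → (empty)
LOAD_CONST 55   → 55
LOAD_CONST 10   → 55 10
BINARY_MULTIPLY → 550
UNARY_NEGATIVE  → -550
UNARY_NEGATIVE  → 550
LOAD_CONST 2    → 550 2
POP_TOP         → 550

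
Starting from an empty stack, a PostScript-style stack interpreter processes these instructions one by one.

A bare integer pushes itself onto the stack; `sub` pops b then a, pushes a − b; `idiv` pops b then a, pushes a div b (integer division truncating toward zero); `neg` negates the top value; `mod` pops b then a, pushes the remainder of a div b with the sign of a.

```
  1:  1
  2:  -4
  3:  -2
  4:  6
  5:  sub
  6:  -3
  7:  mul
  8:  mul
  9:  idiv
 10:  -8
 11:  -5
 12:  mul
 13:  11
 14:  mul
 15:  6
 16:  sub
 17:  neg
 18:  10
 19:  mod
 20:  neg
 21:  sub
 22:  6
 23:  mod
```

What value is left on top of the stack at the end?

1     1
-4    1 -4
-2    1 -4 -2
6     1 -4 -2 6
sub   1 -4 -8
-3    1 -4 -8 -3
mul   1 -4 24
mul   1 -96
idiv  0
-8    0 -8
-5    0 -8 -5
mul   0 40
11    0 40 11
mul   0 440
6     0 440 6
sub   0 434
neg   0 -434
10    0 -434 10
mod   0 -4
neg   0 4
sub   -4
6     -4 6
mod   -4

-4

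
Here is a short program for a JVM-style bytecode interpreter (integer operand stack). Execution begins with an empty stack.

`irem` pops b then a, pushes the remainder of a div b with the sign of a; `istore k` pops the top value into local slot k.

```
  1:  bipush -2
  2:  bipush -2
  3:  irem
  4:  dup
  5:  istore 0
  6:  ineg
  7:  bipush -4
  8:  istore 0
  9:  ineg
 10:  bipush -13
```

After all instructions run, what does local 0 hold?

-4

bipush -2   [-2]
bipush -2   [-2, -2]
irem        [0]
dup         [0, 0]
istore 0    [0]
ineg        [0]
bipush -4   [0, -4]
istore 0    [0]
ineg        [0]
bipush -13  [0, -13]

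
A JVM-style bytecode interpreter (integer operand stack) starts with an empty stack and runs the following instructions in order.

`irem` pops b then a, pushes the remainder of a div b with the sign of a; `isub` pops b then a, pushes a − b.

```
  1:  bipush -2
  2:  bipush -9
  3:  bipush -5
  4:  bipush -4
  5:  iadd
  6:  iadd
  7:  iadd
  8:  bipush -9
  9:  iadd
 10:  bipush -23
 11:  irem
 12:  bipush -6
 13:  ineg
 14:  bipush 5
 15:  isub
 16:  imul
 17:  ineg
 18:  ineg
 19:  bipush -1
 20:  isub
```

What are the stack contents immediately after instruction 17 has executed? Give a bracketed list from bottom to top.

bipush -2  : -2
bipush -9  : -2 -9
bipush -5  : -2 -9 -5
bipush -4  : -2 -9 -5 -4
iadd       : -2 -9 -9
iadd       : -2 -18
iadd       : -20
bipush -9  : -20 -9
iadd       : -29
bipush -23 : -29 -23
irem       : -6
bipush -6  : -6 -6
ineg       : -6 6
bipush 5   : -6 6 5
isub       : -6 1
imul       : -6
ineg       : 6

[6]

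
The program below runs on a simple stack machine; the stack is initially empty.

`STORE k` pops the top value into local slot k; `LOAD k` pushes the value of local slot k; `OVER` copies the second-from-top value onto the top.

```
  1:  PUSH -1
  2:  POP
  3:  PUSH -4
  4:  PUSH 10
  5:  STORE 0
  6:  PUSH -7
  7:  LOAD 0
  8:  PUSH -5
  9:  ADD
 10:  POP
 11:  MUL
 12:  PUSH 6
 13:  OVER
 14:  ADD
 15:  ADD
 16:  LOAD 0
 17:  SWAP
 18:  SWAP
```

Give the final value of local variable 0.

10

PUSH -1  [-1]
POP      []
PUSH -4  [-4]
PUSH 10  [-4, 10]
STORE 0  [-4]
PUSH -7  [-4, -7]
LOAD 0   [-4, -7, 10]
PUSH -5  [-4, -7, 10, -5]
ADD      [-4, -7, 5]
POP      [-4, -7]
MUL      [28]
PUSH 6   [28, 6]
OVER     [28, 6, 28]
ADD      [28, 34]
ADD      [62]
LOAD 0   [62, 10]
SWAP     [10, 62]
SWAP     [62, 10]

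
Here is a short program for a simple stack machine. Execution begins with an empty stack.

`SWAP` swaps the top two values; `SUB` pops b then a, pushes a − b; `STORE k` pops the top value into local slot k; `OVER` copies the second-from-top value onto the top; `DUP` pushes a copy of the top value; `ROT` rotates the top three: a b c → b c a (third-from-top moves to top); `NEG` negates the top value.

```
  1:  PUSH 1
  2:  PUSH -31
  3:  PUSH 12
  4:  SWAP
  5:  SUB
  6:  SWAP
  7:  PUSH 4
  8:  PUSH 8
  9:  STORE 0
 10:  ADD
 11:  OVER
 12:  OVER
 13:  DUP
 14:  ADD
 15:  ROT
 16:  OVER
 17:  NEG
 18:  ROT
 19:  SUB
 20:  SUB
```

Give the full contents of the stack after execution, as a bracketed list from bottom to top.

[43, 43, 25]

PUSH 1   : 1
PUSH -31 : 1 -31
PUSH 12  : 1 -31 12
SWAP     : 1 12 -31
SUB      : 1 43
SWAP     : 43 1
PUSH 4   : 43 1 4
PUSH 8   : 43 1 4 8
STORE 0  : 43 1 4
ADD      : 43 5
OVER     : 43 5 43
OVER     : 43 5 43 5
DUP      : 43 5 43 5 5
ADD      : 43 5 43 10
ROT      : 43 43 10 5
OVER     : 43 43 10 5 10
NEG      : 43 43 10 5 -10
ROT      : 43 43 5 -10 10
SUB      : 43 43 5 -20
SUB      : 43 43 25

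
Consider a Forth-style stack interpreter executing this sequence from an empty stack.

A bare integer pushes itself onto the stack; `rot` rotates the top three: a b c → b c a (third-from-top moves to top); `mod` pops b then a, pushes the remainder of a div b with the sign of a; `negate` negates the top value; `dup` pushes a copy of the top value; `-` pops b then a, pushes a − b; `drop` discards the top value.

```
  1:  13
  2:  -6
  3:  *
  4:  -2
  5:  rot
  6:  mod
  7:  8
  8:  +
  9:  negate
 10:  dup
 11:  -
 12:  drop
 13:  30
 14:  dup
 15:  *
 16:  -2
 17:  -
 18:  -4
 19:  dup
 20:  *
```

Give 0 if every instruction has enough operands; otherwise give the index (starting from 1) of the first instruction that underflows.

13  13
-6  13 -6
*   -78
-2  -78 -2
rot  — needs 3 operands, stack has 2 → underflow

5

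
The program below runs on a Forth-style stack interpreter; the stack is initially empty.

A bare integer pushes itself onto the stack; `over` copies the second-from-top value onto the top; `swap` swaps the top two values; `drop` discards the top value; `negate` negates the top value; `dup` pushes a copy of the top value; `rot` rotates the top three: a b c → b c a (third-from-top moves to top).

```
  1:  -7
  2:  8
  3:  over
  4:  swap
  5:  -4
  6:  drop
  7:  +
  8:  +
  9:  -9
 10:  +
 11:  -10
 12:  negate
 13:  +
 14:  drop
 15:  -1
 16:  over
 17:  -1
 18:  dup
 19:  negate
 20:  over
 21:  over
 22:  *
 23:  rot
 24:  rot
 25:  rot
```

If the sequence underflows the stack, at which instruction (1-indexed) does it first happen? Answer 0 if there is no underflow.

-7     : [-7]
8      : [-7, 8]
over   : [-7, 8, -7]
swap   : [-7, -7, 8]
-4     : [-7, -7, 8, -4]
drop   : [-7, -7, 8]
+      : [-7, 1]
+      : [-6]
-9     : [-6, -9]
+      : [-15]
-10    : [-15, -10]
negate : [-15, 10]
+      : [-5]
drop   : []
-1     : [-1]
over  — needs 2 operands, stack has 1 → underflow

16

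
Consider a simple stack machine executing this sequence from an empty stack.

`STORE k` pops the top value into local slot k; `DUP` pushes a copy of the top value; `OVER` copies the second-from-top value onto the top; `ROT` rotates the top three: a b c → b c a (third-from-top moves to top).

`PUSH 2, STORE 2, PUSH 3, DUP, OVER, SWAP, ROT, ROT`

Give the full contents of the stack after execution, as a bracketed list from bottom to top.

PUSH 2  → [2]
STORE 2 → []
PUSH 3  → [3]
DUP     → [3, 3]
OVER    → [3, 3, 3]
SWAP    → [3, 3, 3]
ROT     → [3, 3, 3]
ROT     → [3, 3, 3]

[3, 3, 3]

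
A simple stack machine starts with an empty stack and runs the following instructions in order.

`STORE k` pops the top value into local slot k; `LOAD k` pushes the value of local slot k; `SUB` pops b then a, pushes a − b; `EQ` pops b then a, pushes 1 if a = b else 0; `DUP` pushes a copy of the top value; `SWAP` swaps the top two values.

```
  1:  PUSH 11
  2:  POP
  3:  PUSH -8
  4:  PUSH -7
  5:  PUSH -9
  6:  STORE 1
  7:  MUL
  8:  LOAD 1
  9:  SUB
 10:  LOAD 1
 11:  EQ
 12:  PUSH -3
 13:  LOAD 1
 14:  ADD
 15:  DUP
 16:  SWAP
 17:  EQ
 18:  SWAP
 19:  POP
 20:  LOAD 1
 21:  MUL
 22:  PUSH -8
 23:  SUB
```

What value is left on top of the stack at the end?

-1

PUSH 11 -> 11
POP     -> (empty)
PUSH -8 -> -8
PUSH -7 -> -8 -7
PUSH -9 -> -8 -7 -9
STORE 1 -> -8 -7
MUL     -> 56
LOAD 1  -> 56 -9
SUB     -> 65
LOAD 1  -> 65 -9
EQ      -> 0
PUSH -3 -> 0 -3
LOAD 1  -> 0 -3 -9
ADD     -> 0 -12
DUP     -> 0 -12 -12
SWAP    -> 0 -12 -12
EQ      -> 0 1
SWAP    -> 1 0
POP     -> 1
LOAD 1  -> 1 -9
MUL     -> -9
PUSH -8 -> -9 -8
SUB     -> -1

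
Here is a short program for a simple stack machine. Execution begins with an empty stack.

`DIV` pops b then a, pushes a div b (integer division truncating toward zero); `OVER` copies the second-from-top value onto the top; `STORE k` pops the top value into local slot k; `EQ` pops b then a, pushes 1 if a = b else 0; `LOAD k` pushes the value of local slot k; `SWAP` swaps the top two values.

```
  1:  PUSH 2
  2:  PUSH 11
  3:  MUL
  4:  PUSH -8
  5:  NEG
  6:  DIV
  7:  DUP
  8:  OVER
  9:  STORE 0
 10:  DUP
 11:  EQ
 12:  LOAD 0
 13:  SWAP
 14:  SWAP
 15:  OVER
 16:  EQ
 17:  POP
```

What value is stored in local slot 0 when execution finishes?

PUSH 2  → [2]
PUSH 11 → [2, 11]
MUL     → [22]
PUSH -8 → [22, -8]
NEG     → [22, 8]
DIV     → [2]
DUP     → [2, 2]
OVER    → [2, 2, 2]
STORE 0 → [2, 2]
DUP     → [2, 2, 2]
EQ      → [2, 1]
LOAD 0  → [2, 1, 2]
SWAP    → [2, 2, 1]
SWAP    → [2, 1, 2]
OVER    → [2, 1, 2, 1]
EQ      → [2, 1, 0]
POP     → [2, 1]

2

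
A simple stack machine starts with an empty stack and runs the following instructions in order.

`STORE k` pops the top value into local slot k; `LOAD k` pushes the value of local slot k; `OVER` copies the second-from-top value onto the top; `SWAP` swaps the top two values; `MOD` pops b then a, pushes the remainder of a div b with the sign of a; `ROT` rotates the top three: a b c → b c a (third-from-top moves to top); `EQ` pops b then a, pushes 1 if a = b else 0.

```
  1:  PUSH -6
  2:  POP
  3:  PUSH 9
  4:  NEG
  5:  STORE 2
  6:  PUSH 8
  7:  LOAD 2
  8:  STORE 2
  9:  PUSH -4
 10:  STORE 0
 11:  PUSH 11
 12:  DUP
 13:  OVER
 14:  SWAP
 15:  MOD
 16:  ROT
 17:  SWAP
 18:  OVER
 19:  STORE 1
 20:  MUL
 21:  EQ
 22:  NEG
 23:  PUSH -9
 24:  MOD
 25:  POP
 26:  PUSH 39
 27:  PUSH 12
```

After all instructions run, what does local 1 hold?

8

PUSH -6  -6
POP      (empty)
PUSH 9   9
NEG      -9
STORE 2  (empty)
PUSH 8   8
LOAD 2   8 -9
STORE 2  8
PUSH -4  8 -4
STORE 0  8
PUSH 11  8 11
DUP      8 11 11
OVER     8 11 11 11
SWAP     8 11 11 11
MOD      8 11 0
ROT      11 0 8
SWAP     11 8 0
OVER     11 8 0 8
STORE 1  11 8 0
MUL      11 0
EQ       0
NEG      0
PUSH -9  0 -9
MOD      0
POP      (empty)
PUSH 39  39
PUSH 12  39 12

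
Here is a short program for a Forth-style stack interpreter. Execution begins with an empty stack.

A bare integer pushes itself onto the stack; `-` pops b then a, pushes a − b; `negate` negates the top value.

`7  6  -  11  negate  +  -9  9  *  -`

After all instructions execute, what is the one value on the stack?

7      → 7
6      → 7 6
-      → 1
11     → 1 11
negate → 1 -11
+      → -10
-9     → -10 -9
9      → -10 -9 9
*      → -10 -81
-      → 71

71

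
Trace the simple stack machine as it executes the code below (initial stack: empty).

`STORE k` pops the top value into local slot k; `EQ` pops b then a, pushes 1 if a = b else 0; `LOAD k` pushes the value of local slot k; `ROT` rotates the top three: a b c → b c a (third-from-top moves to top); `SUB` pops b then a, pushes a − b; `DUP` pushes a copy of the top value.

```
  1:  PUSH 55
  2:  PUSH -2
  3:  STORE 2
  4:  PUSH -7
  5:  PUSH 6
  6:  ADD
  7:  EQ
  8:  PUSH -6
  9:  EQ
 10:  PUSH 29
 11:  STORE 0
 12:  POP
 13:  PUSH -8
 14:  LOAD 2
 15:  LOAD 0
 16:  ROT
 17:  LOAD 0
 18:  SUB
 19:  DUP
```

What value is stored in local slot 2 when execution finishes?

PUSH 55  55
PUSH -2  55 -2
STORE 2  55
PUSH -7  55 -7
PUSH 6   55 -7 6
ADD      55 -1
EQ       0
PUSH -6  0 -6
EQ       0
PUSH 29  0 29
STORE 0  0
POP      (empty)
PUSH -8  -8
LOAD 2   -8 -2
LOAD 0   -8 -2 29
ROT      -2 29 -8
LOAD 0   -2 29 -8 29
SUB      -2 29 -37
DUP      -2 29 -37 -37

-2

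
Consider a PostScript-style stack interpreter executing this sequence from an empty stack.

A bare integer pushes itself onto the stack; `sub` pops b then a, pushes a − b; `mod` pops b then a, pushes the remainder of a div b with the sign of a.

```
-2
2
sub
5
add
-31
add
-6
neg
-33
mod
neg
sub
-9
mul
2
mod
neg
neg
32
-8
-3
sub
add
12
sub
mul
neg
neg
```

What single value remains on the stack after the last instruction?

-2  : -2
2   : -2 2
sub : -4
5   : -4 5
add : 1
-31 : 1 -31
add : -30
-6  : -30 -6
neg : -30 6
-33 : -30 6 -33
mod : -30 6
neg : -30 -6
sub : -24
-9  : -24 -9
mul : 216
2   : 216 2
mod : 0
neg : 0
neg : 0
32  : 0 32
-8  : 0 32 -8
-3  : 0 32 -8 -3
sub : 0 32 -5
add : 0 27
12  : 0 27 12
sub : 0 15
mul : 0
neg : 0
neg : 0

0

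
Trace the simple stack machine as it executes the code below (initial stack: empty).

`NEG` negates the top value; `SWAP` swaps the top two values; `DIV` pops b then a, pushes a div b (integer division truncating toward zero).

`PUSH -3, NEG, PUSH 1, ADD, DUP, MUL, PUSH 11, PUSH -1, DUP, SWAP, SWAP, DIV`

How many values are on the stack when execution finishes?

PUSH -3  -3
NEG      3
PUSH 1   3 1
ADD      4
DUP      4 4
MUL      16
PUSH 11  16 11
PUSH -1  16 11 -1
DUP      16 11 -1 -1
SWAP     16 11 -1 -1
SWAP     16 11 -1 -1
DIV      16 11 1

3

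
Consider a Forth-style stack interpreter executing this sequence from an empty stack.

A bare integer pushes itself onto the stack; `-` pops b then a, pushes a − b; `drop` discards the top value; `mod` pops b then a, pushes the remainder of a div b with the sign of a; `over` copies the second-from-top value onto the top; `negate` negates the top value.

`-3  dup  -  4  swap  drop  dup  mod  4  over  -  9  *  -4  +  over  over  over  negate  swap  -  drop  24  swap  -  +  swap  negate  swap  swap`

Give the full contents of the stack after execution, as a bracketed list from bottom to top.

[56, 0]

-3     : [-3]
dup    : [-3, -3]
-      : [0]
4      : [0, 4]
swap   : [4, 0]
drop   : [4]
dup    : [4, 4]
mod    : [0]
4      : [0, 4]
over   : [0, 4, 0]
-      : [0, 4]
9      : [0, 4, 9]
*      : [0, 36]
-4     : [0, 36, -4]
+      : [0, 32]
over   : [0, 32, 0]
over   : [0, 32, 0, 32]
over   : [0, 32, 0, 32, 0]
negate : [0, 32, 0, 32, 0]
swap   : [0, 32, 0, 0, 32]
-      : [0, 32, 0, -32]
drop   : [0, 32, 0]
24     : [0, 32, 0, 24]
swap   : [0, 32, 24, 0]
-      : [0, 32, 24]
+      : [0, 56]
swap   : [56, 0]
negate : [56, 0]
swap   : [0, 56]
swap   : [56, 0]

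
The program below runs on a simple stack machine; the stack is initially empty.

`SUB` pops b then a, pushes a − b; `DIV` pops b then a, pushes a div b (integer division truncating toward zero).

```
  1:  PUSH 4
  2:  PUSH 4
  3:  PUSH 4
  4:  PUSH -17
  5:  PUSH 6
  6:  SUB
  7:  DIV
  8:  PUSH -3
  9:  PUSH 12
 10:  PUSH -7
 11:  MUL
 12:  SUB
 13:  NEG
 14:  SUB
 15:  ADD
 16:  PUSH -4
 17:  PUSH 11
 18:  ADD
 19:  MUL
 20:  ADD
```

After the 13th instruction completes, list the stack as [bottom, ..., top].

[4, 4, 0, -81]

PUSH 4   → 4
PUSH 4   → 4 4
PUSH 4   → 4 4 4
PUSH -17 → 4 4 4 -17
PUSH 6   → 4 4 4 -17 6
SUB      → 4 4 4 -23
DIV      → 4 4 0
PUSH -3  → 4 4 0 -3
PUSH 12  → 4 4 0 -3 12
PUSH -7  → 4 4 0 -3 12 -7
MUL      → 4 4 0 -3 -84
SUB      → 4 4 0 81
NEG      → 4 4 0 -81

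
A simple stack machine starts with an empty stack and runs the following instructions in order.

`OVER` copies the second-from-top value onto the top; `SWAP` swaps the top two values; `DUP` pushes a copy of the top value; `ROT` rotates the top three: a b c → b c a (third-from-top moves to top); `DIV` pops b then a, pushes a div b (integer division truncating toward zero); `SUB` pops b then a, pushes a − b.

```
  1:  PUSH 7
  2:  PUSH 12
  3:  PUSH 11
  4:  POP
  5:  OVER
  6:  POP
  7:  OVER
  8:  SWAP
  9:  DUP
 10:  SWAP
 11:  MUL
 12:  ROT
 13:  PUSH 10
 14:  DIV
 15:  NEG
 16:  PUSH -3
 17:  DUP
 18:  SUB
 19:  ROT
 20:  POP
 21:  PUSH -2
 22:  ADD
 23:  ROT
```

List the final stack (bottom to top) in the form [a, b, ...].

[0, -2, 7]

PUSH 7  : [7]
PUSH 12 : [7, 12]
PUSH 11 : [7, 12, 11]
POP     : [7, 12]
OVER    : [7, 12, 7]
POP     : [7, 12]
OVER    : [7, 12, 7]
SWAP    : [7, 7, 12]
DUP     : [7, 7, 12, 12]
SWAP    : [7, 7, 12, 12]
MUL     : [7, 7, 144]
ROT     : [7, 144, 7]
PUSH 10 : [7, 144, 7, 10]
DIV     : [7, 144, 0]
NEG     : [7, 144, 0]
PUSH -3 : [7, 144, 0, -3]
DUP     : [7, 144, 0, -3, -3]
SUB     : [7, 144, 0, 0]
ROT     : [7, 0, 0, 144]
POP     : [7, 0, 0]
PUSH -2 : [7, 0, 0, -2]
ADD     : [7, 0, -2]
ROT     : [0, -2, 7]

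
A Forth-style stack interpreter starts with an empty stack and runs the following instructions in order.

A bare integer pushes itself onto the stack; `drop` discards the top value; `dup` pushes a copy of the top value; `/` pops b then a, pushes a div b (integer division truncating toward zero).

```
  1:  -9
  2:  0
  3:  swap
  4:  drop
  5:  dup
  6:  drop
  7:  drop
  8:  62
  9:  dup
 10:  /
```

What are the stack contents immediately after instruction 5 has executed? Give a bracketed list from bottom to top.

[0, 0]

-9   -> -9
0    -> -9 0
swap -> 0 -9
drop -> 0
dup  -> 0 0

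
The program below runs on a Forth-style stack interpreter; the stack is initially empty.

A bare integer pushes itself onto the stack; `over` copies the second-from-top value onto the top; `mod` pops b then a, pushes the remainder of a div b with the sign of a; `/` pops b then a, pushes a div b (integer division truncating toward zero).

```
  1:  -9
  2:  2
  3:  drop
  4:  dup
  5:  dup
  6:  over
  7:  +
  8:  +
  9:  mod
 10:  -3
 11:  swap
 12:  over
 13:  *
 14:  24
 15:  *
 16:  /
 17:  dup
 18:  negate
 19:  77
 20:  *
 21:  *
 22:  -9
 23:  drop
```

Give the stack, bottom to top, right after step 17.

[0, 0]

-9   : [-9]
2    : [-9, 2]
drop : [-9]
dup  : [-9, -9]
dup  : [-9, -9, -9]
over : [-9, -9, -9, -9]
+    : [-9, -9, -18]
+    : [-9, -27]
mod  : [-9]
-3   : [-9, -3]
swap : [-3, -9]
over : [-3, -9, -3]
*    : [-3, 27]
24   : [-3, 27, 24]
*    : [-3, 648]
/    : [0]
dup  : [0, 0]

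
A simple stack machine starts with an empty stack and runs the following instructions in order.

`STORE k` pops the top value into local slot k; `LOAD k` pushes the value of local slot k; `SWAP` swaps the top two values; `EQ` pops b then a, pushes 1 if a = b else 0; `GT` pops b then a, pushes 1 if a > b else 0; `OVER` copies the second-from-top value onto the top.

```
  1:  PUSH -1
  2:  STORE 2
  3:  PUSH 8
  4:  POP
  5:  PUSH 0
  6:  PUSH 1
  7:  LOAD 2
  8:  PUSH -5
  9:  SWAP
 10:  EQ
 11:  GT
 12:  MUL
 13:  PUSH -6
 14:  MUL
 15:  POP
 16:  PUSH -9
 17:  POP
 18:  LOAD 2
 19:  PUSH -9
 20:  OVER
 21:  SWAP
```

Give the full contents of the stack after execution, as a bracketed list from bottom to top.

PUSH -1 → -1
STORE 2 → (empty)
PUSH 8  → 8
POP     → (empty)
PUSH 0  → 0
PUSH 1  → 0 1
LOAD 2  → 0 1 -1
PUSH -5 → 0 1 -1 -5
SWAP    → 0 1 -5 -1
EQ      → 0 1 0
GT      → 0 1
MUL     → 0
PUSH -6 → 0 -6
MUL     → 0
POP     → (empty)
PUSH -9 → -9
POP     → (empty)
LOAD 2  → -1
PUSH -9 → -1 -9
OVER    → -1 -9 -1
SWAP    → -1 -1 -9

[-1, -1, -9]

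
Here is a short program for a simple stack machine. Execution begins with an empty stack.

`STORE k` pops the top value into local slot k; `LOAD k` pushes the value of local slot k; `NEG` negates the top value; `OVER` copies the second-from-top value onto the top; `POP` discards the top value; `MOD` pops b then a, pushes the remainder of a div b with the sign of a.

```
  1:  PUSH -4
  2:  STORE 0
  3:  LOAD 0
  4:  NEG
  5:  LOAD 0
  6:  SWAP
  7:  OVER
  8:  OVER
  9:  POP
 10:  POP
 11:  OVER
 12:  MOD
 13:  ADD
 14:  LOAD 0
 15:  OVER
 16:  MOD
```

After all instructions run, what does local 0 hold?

PUSH -4  -4
STORE 0  (empty)
LOAD 0   -4
NEG      4
LOAD 0   4 -4
SWAP     -4 4
OVER     -4 4 -4
OVER     -4 4 -4 4
POP      -4 4 -4
POP      -4 4
OVER     -4 4 -4
MOD      -4 0
ADD      -4
LOAD 0   -4 -4
OVER     -4 -4 -4
MOD      -4 0

-4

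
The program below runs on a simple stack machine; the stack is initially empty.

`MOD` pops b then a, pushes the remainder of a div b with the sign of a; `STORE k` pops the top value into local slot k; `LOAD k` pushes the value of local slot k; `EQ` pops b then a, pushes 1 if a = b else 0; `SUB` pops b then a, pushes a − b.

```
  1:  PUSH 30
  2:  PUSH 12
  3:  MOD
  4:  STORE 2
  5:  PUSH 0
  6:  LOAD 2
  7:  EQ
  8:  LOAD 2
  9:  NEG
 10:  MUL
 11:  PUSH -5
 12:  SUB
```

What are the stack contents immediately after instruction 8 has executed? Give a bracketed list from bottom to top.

PUSH 30 → [30]
PUSH 12 → [30, 12]
MOD     → [6]
STORE 2 → []
PUSH 0  → [0]
LOAD 2  → [0, 6]
EQ      → [0]
LOAD 2  → [0, 6]

[0, 6]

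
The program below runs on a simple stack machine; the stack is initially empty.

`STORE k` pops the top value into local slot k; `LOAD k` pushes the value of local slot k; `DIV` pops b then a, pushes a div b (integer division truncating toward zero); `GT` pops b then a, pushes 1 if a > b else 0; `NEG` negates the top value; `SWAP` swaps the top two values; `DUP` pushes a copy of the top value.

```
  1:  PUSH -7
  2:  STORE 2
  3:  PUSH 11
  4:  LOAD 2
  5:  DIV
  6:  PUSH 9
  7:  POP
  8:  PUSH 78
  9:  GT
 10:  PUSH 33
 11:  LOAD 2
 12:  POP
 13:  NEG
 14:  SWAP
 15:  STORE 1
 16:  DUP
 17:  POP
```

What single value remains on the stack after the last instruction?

PUSH -7  [-7]
STORE 2  []
PUSH 11  [11]
LOAD 2   [11, -7]
DIV      [-1]
PUSH 9   [-1, 9]
POP      [-1]
PUSH 78  [-1, 78]
GT       [0]
PUSH 33  [0, 33]
LOAD 2   [0, 33, -7]
POP      [0, 33]
NEG      [0, -33]
SWAP     [-33, 0]
STORE 1  [-33]
DUP      [-33, -33]
POP      [-33]

-33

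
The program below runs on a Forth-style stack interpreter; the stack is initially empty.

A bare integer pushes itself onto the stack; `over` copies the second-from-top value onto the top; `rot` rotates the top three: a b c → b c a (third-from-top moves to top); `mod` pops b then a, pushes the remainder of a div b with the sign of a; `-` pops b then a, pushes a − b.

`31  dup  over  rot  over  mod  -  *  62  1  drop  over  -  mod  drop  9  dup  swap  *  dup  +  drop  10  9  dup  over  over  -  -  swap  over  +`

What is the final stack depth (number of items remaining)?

3

31    [31]
dup   [31, 31]
over  [31, 31, 31]
rot   [31, 31, 31]
over  [31, 31, 31, 31]
mod   [31, 31, 0]
-     [31, 31]
*     [961]
62    [961, 62]
1     [961, 62, 1]
drop  [961, 62]
over  [961, 62, 961]
-     [961, -899]
mod   [62]
drop  []
9     [9]
dup   [9, 9]
swap  [9, 9]
*     [81]
dup   [81, 81]
+     [162]
drop  []
10    [10]
9     [10, 9]
dup   [10, 9, 9]
over  [10, 9, 9, 9]
over  [10, 9, 9, 9, 9]
-     [10, 9, 9, 0]
-     [10, 9, 9]
swap  [10, 9, 9]
over  [10, 9, 9, 9]
+     [10, 9, 18]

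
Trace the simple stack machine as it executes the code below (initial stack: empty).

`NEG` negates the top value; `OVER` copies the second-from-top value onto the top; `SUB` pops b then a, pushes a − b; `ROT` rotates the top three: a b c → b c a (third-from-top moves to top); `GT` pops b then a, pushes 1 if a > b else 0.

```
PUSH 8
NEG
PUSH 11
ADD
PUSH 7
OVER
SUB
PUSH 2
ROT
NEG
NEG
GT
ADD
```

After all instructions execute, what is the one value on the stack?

4

PUSH 8  → [8]
NEG     → [-8]
PUSH 11 → [-8, 11]
ADD     → [3]
PUSH 7  → [3, 7]
OVER    → [3, 7, 3]
SUB     → [3, 4]
PUSH 2  → [3, 4, 2]
ROT     → [4, 2, 3]
NEG     → [4, 2, -3]
NEG     → [4, 2, 3]
GT      → [4, 0]
ADD     → [4]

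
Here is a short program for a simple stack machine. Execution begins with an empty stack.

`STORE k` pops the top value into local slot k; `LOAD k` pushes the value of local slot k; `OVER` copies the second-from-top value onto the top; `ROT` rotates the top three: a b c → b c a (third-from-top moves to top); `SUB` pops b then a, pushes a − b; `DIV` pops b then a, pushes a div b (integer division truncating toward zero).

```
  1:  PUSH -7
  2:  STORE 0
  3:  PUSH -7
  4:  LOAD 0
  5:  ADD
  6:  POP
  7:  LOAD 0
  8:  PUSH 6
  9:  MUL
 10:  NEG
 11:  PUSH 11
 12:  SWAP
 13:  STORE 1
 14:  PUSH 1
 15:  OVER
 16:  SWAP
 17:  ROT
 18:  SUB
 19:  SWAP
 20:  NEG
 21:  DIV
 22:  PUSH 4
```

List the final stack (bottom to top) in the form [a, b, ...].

PUSH -7  [-7]
STORE 0  []
PUSH -7  [-7]
LOAD 0   [-7, -7]
ADD      [-14]
POP      []
LOAD 0   [-7]
PUSH 6   [-7, 6]
MUL      [-42]
NEG      [42]
PUSH 11  [42, 11]
SWAP     [11, 42]
STORE 1  [11]
PUSH 1   [11, 1]
OVER     [11, 1, 11]
SWAP     [11, 11, 1]
ROT      [11, 1, 11]
SUB      [11, -10]
SWAP     [-10, 11]
NEG      [-10, -11]
DIV      [0]
PUSH 4   [0, 4]

[0, 4]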